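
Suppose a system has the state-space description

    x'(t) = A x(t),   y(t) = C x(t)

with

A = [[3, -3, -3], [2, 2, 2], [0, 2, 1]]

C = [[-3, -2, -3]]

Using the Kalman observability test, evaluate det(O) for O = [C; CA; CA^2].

1235

CA = [[-13, -1, 2]]
CA^2 = [[-41, 41, 39]]
Observability matrix O = [C; CA; CA^2] = [[-3, -2, -3], [-13, -1, 2], [-41, 41, 39]]
Expanding along the first row, det(O) = (-3)·((-1)·39 - 2·41) - (-2)·((-13)·39 - 2·(-41)) + (-3)·((-13)·41 - (-1)·(-41)) = (-3)·(-121) - (-2)·(-425) + (-3)·(-574) = 1235
Since det(O) ≠ 0, rank(O) = 3 and the system is completely observable.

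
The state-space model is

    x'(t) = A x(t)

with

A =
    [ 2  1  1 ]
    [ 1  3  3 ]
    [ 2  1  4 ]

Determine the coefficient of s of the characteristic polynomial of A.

Expand det(sI - A) for the 3×3 matrix.
p(s) = s^3 - 9s^2 + 20s - 15.
(Check: constant term = det(-A) = (-1)^3 det A = -15; coefficient of s^2 = -tr A = -9.)
The coefficient of s is 20.

20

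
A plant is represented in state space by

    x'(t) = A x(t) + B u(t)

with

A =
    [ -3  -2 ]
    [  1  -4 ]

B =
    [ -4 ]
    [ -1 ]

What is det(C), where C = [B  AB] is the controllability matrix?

14

AB = [[14], [0]]
Controllability matrix C = [B  AB] = [[-4, 14], [-1, 0]]
det(C) = (-4)·0 - 14·(-1) = 0 - (-14) = 14
Since det(C) ≠ 0, rank(C) = 2 and the system is completely controllable.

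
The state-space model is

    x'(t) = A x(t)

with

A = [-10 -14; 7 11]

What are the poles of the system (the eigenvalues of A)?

-3, 4

det(sI - A) = s^2 - (tr A)s + det A, with tr A = (-10) + 11 = 1 and det A = (-10)·11 - (-14)·7 = -110 - (-98) = -12.
So p(s) = det(sI - A) = s^2 - s - 12.
Factor s^2 - s - 12: two numbers with sum 1 and product -12 are 4 and -3, so s^2 - s - 12 = (s - 4)(s + 3).
Hence p(s) = (s - 4) (s + 3), with roots -3, 4.
At least one eigenvalue has non-negative real part, so the system is not asymptotically stable.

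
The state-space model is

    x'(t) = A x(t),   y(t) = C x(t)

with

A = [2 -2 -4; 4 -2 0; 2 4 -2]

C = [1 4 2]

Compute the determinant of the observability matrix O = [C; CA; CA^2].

CA = [[22, -2, -8]]
CA^2 = [[20, -72, -72]]
Observability matrix O = [C; CA; CA^2] = [[1, 4, 2], [22, -2, -8], [20, -72, -72]]
Expanding along the first row, det(O) = 1·((-2)·(-72) - (-8)·(-72)) - 4·(22·(-72) - (-8)·20) + 2·(22·(-72) - (-2)·20) = 1·(-432) - 4·(-1424) + 2·(-1544) = 2176
Since det(O) ≠ 0, rank(O) = 3 and the system is completely observable.

2176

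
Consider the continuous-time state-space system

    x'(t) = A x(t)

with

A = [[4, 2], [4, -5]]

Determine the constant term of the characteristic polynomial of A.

-28

For a 2×2 matrix, det(sI - A) = s^2 - (tr A)s + det A.
tr A = -1, det A = -28.
So p(s) = s^2 + s - 28.
The constant term is -28.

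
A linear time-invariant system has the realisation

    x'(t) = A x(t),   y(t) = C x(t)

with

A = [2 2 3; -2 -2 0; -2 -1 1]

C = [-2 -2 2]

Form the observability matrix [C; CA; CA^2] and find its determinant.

CA = [[-4, -2, -4]]
CA^2 = [[4, 0, -16]]
Observability matrix O = [C; CA; CA^2] = [[-2, -2, 2], [-4, -2, -4], [4, 0, -16]]
Expanding along the first row, det(O) = (-2)·((-2)·(-16) - (-4)·0) - (-2)·((-4)·(-16) - (-4)·4) + 2·((-4)·0 - (-2)·4) = (-2)·32 - (-2)·80 + 2·8 = 112
Since det(O) ≠ 0, rank(O) = 3 and the system is completely observable.

112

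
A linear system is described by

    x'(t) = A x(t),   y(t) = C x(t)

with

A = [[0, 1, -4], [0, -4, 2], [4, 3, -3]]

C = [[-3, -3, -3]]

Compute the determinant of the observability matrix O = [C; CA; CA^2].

CA = [[-12, 0, 15]]
CA^2 = [[60, 33, 3]]
Observability matrix O = [C; CA; CA^2] = [[-3, -3, -3], [-12, 0, 15], [60, 33, 3]]
Expanding along the first row, det(O) = (-3)·(0·3 - 15·33) - (-3)·((-12)·3 - 15·60) + (-3)·((-12)·33 - 0·60) = (-3)·(-495) - (-3)·(-936) + (-3)·(-396) = -135
Since det(O) ≠ 0, rank(O) = 3 and the system is completely observable.

-135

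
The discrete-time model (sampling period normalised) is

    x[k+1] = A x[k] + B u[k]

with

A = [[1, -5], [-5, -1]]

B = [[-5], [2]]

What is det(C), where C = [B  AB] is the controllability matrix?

AB = [[-15], [23]]
Controllability matrix C = [B  AB] = [[-5, -15], [2, 23]]
det(C) = (-5)·23 - (-15)·2 = -115 - (-30) = -85
Since det(C) ≠ 0, rank(C) = 2 and the system is completely controllable.

-85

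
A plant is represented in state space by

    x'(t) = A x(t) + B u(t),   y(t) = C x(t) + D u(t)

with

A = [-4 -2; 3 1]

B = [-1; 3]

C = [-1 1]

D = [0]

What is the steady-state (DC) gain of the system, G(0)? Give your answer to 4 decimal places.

G(0) = C(-A)^{-1}B + D = -C A^{-1} B + D.
det A = 2, so A^{-1} = (1/2)·adj(A) = [[1/2, 1], [-3/2, -2]]
A^{-1} B = [5/2, -9/2]^T
C A^{-1} B = -7
G(0) = D - C A^{-1} B = 0 - (-7) = 7

7.0000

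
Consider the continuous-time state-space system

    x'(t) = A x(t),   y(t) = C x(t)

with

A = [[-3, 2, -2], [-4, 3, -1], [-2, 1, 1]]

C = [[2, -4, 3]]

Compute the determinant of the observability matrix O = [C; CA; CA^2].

-18

CA = [[4, -5, 3]]
CA^2 = [[2, -4, 0]]
Observability matrix O = [C; CA; CA^2] = [[2, -4, 3], [4, -5, 3], [2, -4, 0]]
Expanding along the first row, det(O) = 2·((-5)·0 - 3·(-4)) - (-4)·(4·0 - 3·2) + 3·(4·(-4) - (-5)·2) = 2·12 - (-4)·(-6) + 3·(-6) = -18
Since det(O) ≠ 0, rank(O) = 3 and the system is completely observable.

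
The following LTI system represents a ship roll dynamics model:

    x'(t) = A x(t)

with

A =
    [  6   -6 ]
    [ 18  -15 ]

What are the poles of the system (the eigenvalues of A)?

-6, -3

det(sI - A) = s^2 - (tr A)s + det A, with tr A = 6 + (-15) = -9 and det A = 6·(-15) - (-6)·18 = -90 - (-108) = 18.
So p(s) = det(sI - A) = s^2 + 9s + 18.
Factor s^2 + 9s + 18: two numbers with sum -9 and product 18 are -3 and -6, so s^2 + 9s + 18 = (s + 3)(s + 6).
Hence p(s) = (s + 3) (s + 6), with roots -6, -3.
All eigenvalues have negative real part, so the system is asymptotically stable.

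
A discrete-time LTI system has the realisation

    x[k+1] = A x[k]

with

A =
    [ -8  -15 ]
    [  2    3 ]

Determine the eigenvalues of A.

det(zI - A) = z^2 - (tr A)z + det A, with tr A = (-8) + 3 = -5 and det A = (-8)·3 - (-15)·2 = -24 - (-30) = 6.
So p(z) = det(zI - A) = z^2 + 5z + 6.
Factor z^2 + 5z + 6: two numbers with sum -5 and product 6 are -2 and -3, so z^2 + 5z + 6 = (z + 2)(z + 3).
Hence p(z) = (z + 2) (z + 3), with roots -3, -2.

-3, -2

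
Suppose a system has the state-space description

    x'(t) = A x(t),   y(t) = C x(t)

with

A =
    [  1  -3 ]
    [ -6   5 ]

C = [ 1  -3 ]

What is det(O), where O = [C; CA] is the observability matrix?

39

CA = [[19, -18]]
Observability matrix O = [C; CA] = [[1, -3], [19, -18]]
det(O) = 1·(-18) - (-3)·19 = -18 - (-57) = 39
Since det(O) ≠ 0, rank(O) = 2 and the system is completely observable.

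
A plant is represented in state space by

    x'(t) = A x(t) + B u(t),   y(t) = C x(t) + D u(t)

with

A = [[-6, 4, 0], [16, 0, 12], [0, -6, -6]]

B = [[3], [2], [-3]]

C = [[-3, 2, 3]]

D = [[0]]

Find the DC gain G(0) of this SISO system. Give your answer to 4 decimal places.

G(0) = C(-A)^{-1}B + D = -C A^{-1} B + D.
det A = -48, so A^{-1} = (1/-48)·adj(A) = [[-3/2, -1/2, -1], [-2, -3/4, -3/2], [2, 3/4, 4/3]]
A^{-1} B = [-5/2, -3, 7/2]^T
C A^{-1} B = 12
G(0) = D - C A^{-1} B = 0 - (12) = -12

-12.0000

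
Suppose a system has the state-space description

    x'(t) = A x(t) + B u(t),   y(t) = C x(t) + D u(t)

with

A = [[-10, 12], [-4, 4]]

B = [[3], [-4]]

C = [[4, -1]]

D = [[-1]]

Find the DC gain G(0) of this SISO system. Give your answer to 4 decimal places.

-24.5000

G(0) = C(-A)^{-1}B + D = -C A^{-1} B + D.
det A = 8, so A^{-1} = (1/8)·adj(A) = [[1/2, -3/2], [1/2, -5/4]]
A^{-1} B = [15/2, 13/2]^T
C A^{-1} B = 47/2
G(0) = D - C A^{-1} B = -1 - (47/2) = -49/2 ≈ -24.5000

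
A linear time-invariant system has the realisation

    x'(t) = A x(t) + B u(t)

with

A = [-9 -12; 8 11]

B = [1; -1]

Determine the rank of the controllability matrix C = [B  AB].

1

AB = [[3], [-3]]
Controllability matrix C = [B  AB] = [[1, 3], [-1, -3]]
Every column of C is a scalar multiple of column 1 = [1, -1] (multipliers 1, 3), so the columns span a one-dimensional space.
C ≠ 0, hence rank(C) = 1.
rank(C) = 1 < n = 2, so the pair (A, B) is not completely controllable.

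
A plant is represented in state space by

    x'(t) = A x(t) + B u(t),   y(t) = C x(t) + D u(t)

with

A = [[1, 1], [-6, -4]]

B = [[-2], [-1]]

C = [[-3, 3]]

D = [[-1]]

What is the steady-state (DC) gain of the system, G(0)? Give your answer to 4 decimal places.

32.0000

G(0) = C(-A)^{-1}B + D = -C A^{-1} B + D.
det A = 2, so A^{-1} = (1/2)·adj(A) = [[-2, -1/2], [3, 1/2]]
A^{-1} B = [9/2, -13/2]^T
C A^{-1} B = -33
G(0) = D - C A^{-1} B = -1 - (-33) = 32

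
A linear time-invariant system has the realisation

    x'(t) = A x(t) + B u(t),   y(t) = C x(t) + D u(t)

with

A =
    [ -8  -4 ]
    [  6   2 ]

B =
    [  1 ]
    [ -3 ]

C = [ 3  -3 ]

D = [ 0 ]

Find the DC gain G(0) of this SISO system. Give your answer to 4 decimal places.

G(0) = C(-A)^{-1}B + D = -C A^{-1} B + D.
det A = 8, so A^{-1} = (1/8)·adj(A) = [[1/4, 1/2], [-3/4, -1]]
A^{-1} B = [-5/4, 9/4]^T
C A^{-1} B = -21/2
G(0) = D - C A^{-1} B = 0 - (-21/2) = 21/2 ≈ 10.5000

10.5000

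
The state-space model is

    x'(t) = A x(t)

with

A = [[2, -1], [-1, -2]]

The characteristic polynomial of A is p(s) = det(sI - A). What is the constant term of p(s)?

For a 2×2 matrix, det(sI - A) = s^2 - (tr A)s + det A.
tr A = 0, det A = -5.
So p(s) = s^2 - 5.
The constant term is -5.

-5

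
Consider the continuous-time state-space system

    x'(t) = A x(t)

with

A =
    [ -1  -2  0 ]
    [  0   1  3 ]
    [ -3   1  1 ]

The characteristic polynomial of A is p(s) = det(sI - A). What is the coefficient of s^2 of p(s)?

Expand det(sI - A) for the 3×3 matrix.
p(s) = s^3 - s^2 - 4s - 20.
(Check: constant term = det(-A) = (-1)^3 det A = -20; coefficient of s^2 = -tr A = -1.)
The coefficient of s^2 is -1.

-1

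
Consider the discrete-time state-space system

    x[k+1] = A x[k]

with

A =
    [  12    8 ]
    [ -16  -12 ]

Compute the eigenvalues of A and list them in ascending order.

det(zI - A) = z^2 - (tr A)z + det A, with tr A = 12 + (-12) = 0 and det A = 12·(-12) - 8·(-16) = -144 - (-128) = -16.
So p(z) = det(zI - A) = z^2 - 16.
Factor z^2 - 16: two numbers with sum 0 and product -16 are 4 and -4, so z^2 - 16 = (z - 4)(z + 4).
Hence p(z) = (z - 4) (z + 4), with roots -4, 4.

-4, 4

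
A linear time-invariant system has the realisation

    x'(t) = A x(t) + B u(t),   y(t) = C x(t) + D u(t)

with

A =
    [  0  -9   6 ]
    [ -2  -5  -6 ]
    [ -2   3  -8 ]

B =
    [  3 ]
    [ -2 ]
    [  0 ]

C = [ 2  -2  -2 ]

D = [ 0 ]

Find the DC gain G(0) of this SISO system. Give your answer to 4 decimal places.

G(0) = C(-A)^{-1}B + D = -C A^{-1} B + D.
det A = -60, so A^{-1} = (1/-60)·adj(A) = [[-29/30, 9/10, -7/5], [1/15, -1/5, 1/5], [4/15, -3/10, 3/10]]
A^{-1} B = [-47/10, 3/5, 7/5]^T
C A^{-1} B = -67/5
G(0) = D - C A^{-1} B = 0 - (-67/5) = 67/5 ≈ 13.4000

13.4000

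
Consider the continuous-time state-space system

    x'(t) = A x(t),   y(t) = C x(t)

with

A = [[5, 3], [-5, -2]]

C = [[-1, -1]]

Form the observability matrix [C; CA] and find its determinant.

CA = [[0, -1]]
Observability matrix O = [C; CA] = [[-1, -1], [0, -1]]
det(O) = (-1)·(-1) - (-1)·0 = 1 - 0 = 1
Since det(O) ≠ 0, rank(O) = 2 and the system is completely observable.

1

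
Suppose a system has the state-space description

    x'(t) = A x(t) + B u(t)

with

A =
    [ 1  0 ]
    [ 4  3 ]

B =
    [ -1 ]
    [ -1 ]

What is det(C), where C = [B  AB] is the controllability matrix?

AB = [[-1], [-7]]
Controllability matrix C = [B  AB] = [[-1, -1], [-1, -7]]
det(C) = (-1)·(-7) - (-1)·(-1) = 7 - 1 = 6
Since det(C) ≠ 0, rank(C) = 2 and the system is completely controllable.

6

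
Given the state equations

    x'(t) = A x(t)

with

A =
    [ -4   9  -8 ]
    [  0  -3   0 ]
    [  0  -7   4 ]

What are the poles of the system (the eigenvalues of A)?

det(sI - A) = s^3 - (tr A)s^2 + (M11 + M22 + M33)s - det A, where Mii is the 2×2 principal minor of A obtained by deleting row i and column i.
tr A = (-4) + (-3) + 4 = -3; M11 = (-3)·4 - 0·(-7) = -12 - 0 = -12; M22 = (-4)·4 - (-8)·0 = -16 - 0 = -16; M33 = (-4)·(-3) - 9·0 = 12 - 0 = 12; sum of minors = -16.
det A = (-4)·((-3)·4 - 0·(-7)) - 9·(0·4 - 0·0) + (-8)·(0·(-7) - (-3)·0) = (-4)·(-12) - 9·0 + (-8)·0 = 48.
So p(s) = det(sI - A) = s^3 + 3s^2 - 16s - 48.
Rational-root test: any integer root divides -48. Testing small divisors, s = -3 works: p(-3) = -27 + 27 + 48 + (-48) = 0, so (s + 3) is a factor.
Dividing, p(s) = (s + 3)(s^2 - 16).
Factor s^2 - 16: two numbers with sum 0 and product -16 are 4 and -4, so s^2 - 16 = (s - 4)(s + 4).
Hence p(s) = (s - 4) (s + 3) (s + 4), with roots -4, -3, 4.
At least one eigenvalue has non-negative real part, so the system is not asymptotically stable.

-4, -3, 4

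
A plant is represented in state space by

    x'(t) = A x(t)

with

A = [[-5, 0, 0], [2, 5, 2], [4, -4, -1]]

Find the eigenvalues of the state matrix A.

-5, 1, 3

det(sI - A) = s^3 - (tr A)s^2 + (M11 + M22 + M33)s - det A, where Mii is the 2×2 principal minor of A obtained by deleting row i and column i.
tr A = (-5) + 5 + (-1) = -1; M11 = 5·(-1) - 2·(-4) = -5 - (-8) = 3; M22 = (-5)·(-1) - 0·4 = 5 - 0 = 5; M33 = (-5)·5 - 0·2 = -25 - 0 = -25; sum of minors = -17.
det A = (-5)·(5·(-1) - 2·(-4)) - 0·(2·(-1) - 2·4) + 0·(2·(-4) - 5·4) = (-5)·3 - 0·(-10) + 0·(-28) = -15.
So p(s) = det(sI - A) = s^3 + s^2 - 17s + 15.
Rational-root test: any integer root divides 15. Testing small divisors, s = 1 works: p(1) = 1 + 1 + (-17) + 15 = 0, so (s - 1) is a factor.
Dividing, p(s) = (s - 1)(s^2 + 2s - 15).
Factor s^2 + 2s - 15: two numbers with sum -2 and product -15 are 3 and -5, so s^2 + 2s - 15 = (s - 3)(s + 5).
Hence p(s) = (s - 3) (s - 1) (s + 5), with roots -5, 1, 3.
At least one eigenvalue has non-negative real part, so the system is not asymptotically stable.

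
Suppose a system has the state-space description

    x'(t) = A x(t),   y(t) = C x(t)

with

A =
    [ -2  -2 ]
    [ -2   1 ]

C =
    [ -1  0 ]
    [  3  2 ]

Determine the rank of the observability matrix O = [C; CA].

2

CA = [[2, 2], [-10, -4]]
Observability matrix O = [C; CA] = [[-1, 0], [3, 2], [2, 2], [-10, -4]]
Take the 2×2 submatrix of O formed by rows 1, 2: [[-1, 0], [3, 2]]. Its determinant is (-1)·2 - 0·3 = -2 - 0 = -2 ≠ 0.
So rank(O) ≥ 2; since O has 2 columns, rank(O) = 2.
rank(O) = 2 = n, so the pair (A, C) is completely observable.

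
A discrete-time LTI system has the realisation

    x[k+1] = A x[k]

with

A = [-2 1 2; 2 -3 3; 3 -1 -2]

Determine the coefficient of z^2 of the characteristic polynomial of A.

Expand det(zI - A) for the 3×3 matrix.
p(z) = z^3 + 7z^2 + 11z - 9.
(Check: constant term = det(-A) = (-1)^3 det A = -9; coefficient of z^2 = -tr A = 7.)
The coefficient of z^2 is 7.

7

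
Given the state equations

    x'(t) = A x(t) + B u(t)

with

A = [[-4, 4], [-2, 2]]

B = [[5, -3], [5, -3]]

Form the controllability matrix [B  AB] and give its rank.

AB = [[0, 0], [0, 0]]
Controllability matrix C = [B  AB] = [[5, -3, 0, 0], [5, -3, 0, 0]]
Every column of C is a scalar multiple of column 1 = [5, 5] (multipliers 1, -3/5, 0, 0), so the columns span a one-dimensional space.
C ≠ 0, hence rank(C) = 1.
rank(C) = 1 < n = 2, so the pair (A, B) is not completely controllable.

1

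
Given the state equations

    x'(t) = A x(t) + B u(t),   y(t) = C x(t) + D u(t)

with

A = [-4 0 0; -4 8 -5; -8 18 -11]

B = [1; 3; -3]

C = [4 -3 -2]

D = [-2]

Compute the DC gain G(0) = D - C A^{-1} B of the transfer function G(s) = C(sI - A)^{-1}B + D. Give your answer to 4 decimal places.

G(0) = C(-A)^{-1}B + D = -C A^{-1} B + D.
det A = -8, so A^{-1} = (1/-8)·adj(A) = [[-1/4, 0, 0], [1/2, -11/2, 5/2], [1, -9, 4]]
A^{-1} B = [-1/4, -47/2, -38]^T
C A^{-1} B = 291/2
G(0) = D - C A^{-1} B = -2 - (291/2) = -295/2 ≈ -147.5000

-147.5000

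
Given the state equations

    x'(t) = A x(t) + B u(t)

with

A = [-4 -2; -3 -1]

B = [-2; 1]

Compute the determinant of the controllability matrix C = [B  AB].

-16

AB = [[6], [5]]
Controllability matrix C = [B  AB] = [[-2, 6], [1, 5]]
det(C) = (-2)·5 - 6·1 = -10 - 6 = -16
Since det(C) ≠ 0, rank(C) = 2 and the system is completely controllable.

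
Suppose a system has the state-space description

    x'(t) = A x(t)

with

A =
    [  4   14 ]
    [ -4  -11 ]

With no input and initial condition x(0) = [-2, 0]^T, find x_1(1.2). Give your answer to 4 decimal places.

-0.3220

det(sI - A) = s^2 - (tr A)s + det A, with tr A = 4 + (-11) = -7 and det A = 4·(-11) - 14·(-4) = -44 - (-56) = 12.
So p(s) = det(sI - A) = s^2 + 7s + 12.
Factor s^2 + 7s + 12: two numbers with sum -7 and product 12 are -3 and -4, so s^2 + 7s + 12 = (s + 3)(s + 4).
Hence p(s) = (s + 3) (s + 4), with roots -4, -3.
The eigenvalues -4, -3 are distinct and real, so A is diagonalisable and x(t) = e^{At} x(0) = V diag(e^{λ_i t}) V^{-1} x(0), where the columns of V are the eigenvectors.
λ = -4: A - (-4)I = [[8, 14], [-4, -7]]. Row 1 gives 8·v1 + 14·v2 = 0, so take v_1 = [-7, 4]^T.
λ = -3: A - (-3)I = [[7, 14], [-4, -8]]. Row 1 gives 7·v1 + 14·v2 = 0, so take v_2 = [2, -1]^T.
V = [v_1 v_2] = [[-7, 2], [4, -1]] has det V = -1, so V^{-1} = adj(V)/det V = [[1, 2], [4, 7]].
Modal coordinates z(0) = V^{-1} x(0): 1·(-2) + 2·0 = -2; 4·(-2) + 7·0 = -8; so z(0) = [-2, -8]^T.
x_1(t) = Σ_i (v_i)_1 · z_i(0) · e^{λ_i t} (row 1 of V times the modal terms).
x_1(1.2) = (-7)·(-2)·e^{-4·1.2} + 2·(-8)·e^{-3·1.2} = 14·0.008230 + (-16)·0.027324 = -0.3220.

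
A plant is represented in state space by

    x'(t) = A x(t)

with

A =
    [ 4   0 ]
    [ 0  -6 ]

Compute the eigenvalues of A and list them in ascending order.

-6, 4

det(sI - A) = s^2 - (tr A)s + det A, with tr A = 4 + (-6) = -2 and det A = 4·(-6) - 0·0 = -24 - 0 = -24.
So p(s) = det(sI - A) = s^2 + 2s - 24.
Factor s^2 + 2s - 24: two numbers with sum -2 and product -24 are 4 and -6, so s^2 + 2s - 24 = (s - 4)(s + 6).
Hence p(s) = (s - 4) (s + 6), with roots -6, 4.
At least one eigenvalue has non-negative real part, so the system is not asymptotically stable.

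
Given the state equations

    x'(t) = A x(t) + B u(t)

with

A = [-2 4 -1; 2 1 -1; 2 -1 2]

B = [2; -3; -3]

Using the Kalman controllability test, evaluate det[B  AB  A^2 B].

386

AB = [[-13], [4], [1]]
A^2B = [[41], [-23], [-28]]
Controllability matrix C = [B  AB  A^2B] = [[2, -13, 41], [-3, 4, -23], [-3, 1, -28]]
Expanding along the first row, det(C) = 2·(4·(-28) - (-23)·1) - (-13)·((-3)·(-28) - (-23)·(-3)) + 41·((-3)·1 - 4·(-3)) = 2·(-89) - (-13)·15 + 41·9 = 386
Since det(C) ≠ 0, rank(C) = 3 and the system is completely controllable.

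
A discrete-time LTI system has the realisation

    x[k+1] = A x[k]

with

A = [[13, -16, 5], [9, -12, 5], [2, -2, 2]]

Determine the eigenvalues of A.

det(zI - A) = z^3 - (tr A)z^2 + (M11 + M22 + M33)z - det A, where Mii is the 2×2 principal minor of A obtained by deleting row i and column i.
tr A = 13 + (-12) + 2 = 3; M11 = (-12)·2 - 5·(-2) = -24 - (-10) = -14; M22 = 13·2 - 5·2 = 26 - 10 = 16; M33 = 13·(-12) - (-16)·9 = -156 - (-144) = -12; sum of minors = -10.
det A = 13·((-12)·2 - 5·(-2)) - (-16)·(9·2 - 5·2) + 5·(9·(-2) - (-12)·2) = 13·(-14) - (-16)·8 + 5·6 = -24.
So p(z) = det(zI - A) = z^3 - 3z^2 - 10z + 24.
Rational-root test: any integer root divides 24. Testing small divisors, z = 2 works: p(2) = 8 + (-12) + (-20) + 24 = 0, so (z - 2) is a factor.
Dividing, p(z) = (z - 2)(z^2 - z - 12).
Factor z^2 - z - 12: two numbers with sum 1 and product -12 are 4 and -3, so z^2 - z - 12 = (z - 4)(z + 3).
Hence p(z) = (z - 4) (z - 2) (z + 3), with roots -3, 2, 4.

-3, 2, 4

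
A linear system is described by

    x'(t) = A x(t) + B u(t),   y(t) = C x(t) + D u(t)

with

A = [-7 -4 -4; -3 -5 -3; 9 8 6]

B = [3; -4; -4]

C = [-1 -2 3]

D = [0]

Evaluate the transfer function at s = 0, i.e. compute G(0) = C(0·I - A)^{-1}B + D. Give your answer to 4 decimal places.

G(0) = C(-A)^{-1}B + D = -C A^{-1} B + D.
det A = -6, so A^{-1} = (1/-6)·adj(A) = [[1, 4/3, 4/3], [3/2, 1, 3/2], [-7/2, -10/3, -23/6]]
A^{-1} B = [-23/3, -11/2, 109/6]^T
C A^{-1} B = 439/6
G(0) = D - C A^{-1} B = 0 - (439/6) = -439/6 ≈ -73.1667

-73.1667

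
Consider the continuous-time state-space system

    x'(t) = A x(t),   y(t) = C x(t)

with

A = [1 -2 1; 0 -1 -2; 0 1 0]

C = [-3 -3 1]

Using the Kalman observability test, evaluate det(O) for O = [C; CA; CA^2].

948

CA = [[-3, 10, 3]]
CA^2 = [[-3, -1, -23]]
Observability matrix O = [C; CA; CA^2] = [[-3, -3, 1], [-3, 10, 3], [-3, -1, -23]]
Expanding along the first row, det(O) = (-3)·(10·(-23) - 3·(-1)) - (-3)·((-3)·(-23) - 3·(-3)) + 1·((-3)·(-1) - 10·(-3)) = (-3)·(-227) - (-3)·78 + 1·33 = 948
Since det(O) ≠ 0, rank(O) = 3 and the system is completely observable.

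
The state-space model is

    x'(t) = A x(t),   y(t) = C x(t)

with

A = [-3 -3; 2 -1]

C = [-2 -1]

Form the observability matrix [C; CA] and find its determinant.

-10

CA = [[4, 7]]
Observability matrix O = [C; CA] = [[-2, -1], [4, 7]]
det(O) = (-2)·7 - (-1)·4 = -14 - (-4) = -10
Since det(O) ≠ 0, rank(O) = 2 and the system is completely observable.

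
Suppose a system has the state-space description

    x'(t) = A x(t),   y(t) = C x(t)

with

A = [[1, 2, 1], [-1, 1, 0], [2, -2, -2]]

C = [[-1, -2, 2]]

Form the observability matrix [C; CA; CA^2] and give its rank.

3

CA = [[5, -8, -5]]
CA^2 = [[3, 12, 15]]
Observability matrix O = [C; CA; CA^2] = [[-1, -2, 2], [5, -8, -5], [3, 12, 15]]
det(O) = (-1)·((-8)·15 - (-5)·12) - (-2)·(5·15 - (-5)·3) + 2·(5·12 - (-8)·3) = (-1)·(-60) - (-2)·90 + 2·84 = 408 ≠ 0, so rank(O) = 3.
rank(O) = 3 = n, so the pair (A, C) is completely observable.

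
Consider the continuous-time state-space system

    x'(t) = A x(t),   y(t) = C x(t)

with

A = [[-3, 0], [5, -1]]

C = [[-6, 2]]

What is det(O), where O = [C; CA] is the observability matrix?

-44

CA = [[28, -2]]
Observability matrix O = [C; CA] = [[-6, 2], [28, -2]]
det(O) = (-6)·(-2) - 2·28 = 12 - 56 = -44
Since det(O) ≠ 0, rank(O) = 2 and the system is completely observable.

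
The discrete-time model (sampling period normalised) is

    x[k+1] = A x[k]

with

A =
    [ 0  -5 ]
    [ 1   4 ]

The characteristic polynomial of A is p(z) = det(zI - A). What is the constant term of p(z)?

For a 2×2 matrix, det(zI - A) = z^2 - (tr A)z + det A.
tr A = 4, det A = 5.
So p(z) = z^2 - 4z + 5.
The constant term is 5.

5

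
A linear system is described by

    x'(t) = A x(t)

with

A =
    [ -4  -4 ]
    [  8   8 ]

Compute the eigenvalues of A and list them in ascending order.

0, 4

det(sI - A) = s^2 - (tr A)s + det A, with tr A = (-4) + 8 = 4 and det A = (-4)·8 - (-4)·8 = -32 - (-32) = 0.
So p(s) = det(sI - A) = s^2 - 4s.
Factor s^2 - 4s: two numbers with sum 4 and product 0 are 4 and 0, so s^2 - 4s = s(s - 4).
Hence p(s) = s (s - 4), with roots 0, 4.
At least one eigenvalue has non-negative real part, so the system is not asymptotically stable.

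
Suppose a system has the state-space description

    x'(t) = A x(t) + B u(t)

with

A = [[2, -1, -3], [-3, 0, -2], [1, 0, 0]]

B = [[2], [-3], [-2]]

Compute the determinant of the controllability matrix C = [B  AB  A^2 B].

1525

AB = [[13], [-2], [2]]
A^2B = [[22], [-43], [13]]
Controllability matrix C = [B  AB  A^2B] = [[2, 13, 22], [-3, -2, -43], [-2, 2, 13]]
Expanding along the first row, det(C) = 2·((-2)·13 - (-43)·2) - 13·((-3)·13 - (-43)·(-2)) + 22·((-3)·2 - (-2)·(-2)) = 2·60 - 13·(-125) + 22·(-10) = 1525
Since det(C) ≠ 0, rank(C) = 3 and the system is completely controllable.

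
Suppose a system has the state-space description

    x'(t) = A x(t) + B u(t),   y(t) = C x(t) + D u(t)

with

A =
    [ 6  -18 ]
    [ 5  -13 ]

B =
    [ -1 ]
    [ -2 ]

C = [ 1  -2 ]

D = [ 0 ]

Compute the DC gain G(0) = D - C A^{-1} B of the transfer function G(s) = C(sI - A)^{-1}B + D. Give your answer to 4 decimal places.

G(0) = C(-A)^{-1}B + D = -C A^{-1} B + D.
det A = 12, so A^{-1} = (1/12)·adj(A) = [[-13/12, 3/2], [-5/12, 1/2]]
A^{-1} B = [-23/12, -7/12]^T
C A^{-1} B = -3/4
G(0) = D - C A^{-1} B = 0 - (-3/4) = 3/4 ≈ 0.7500

0.7500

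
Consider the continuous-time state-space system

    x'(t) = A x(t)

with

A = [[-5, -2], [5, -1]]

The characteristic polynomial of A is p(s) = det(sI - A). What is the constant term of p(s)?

15

For a 2×2 matrix, det(sI - A) = s^2 - (tr A)s + det A.
tr A = -6, det A = 15.
So p(s) = s^2 + 6s + 15.
The constant term is 15.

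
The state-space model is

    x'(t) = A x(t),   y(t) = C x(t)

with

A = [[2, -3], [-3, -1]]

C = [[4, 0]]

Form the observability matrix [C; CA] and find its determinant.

-48

CA = [[8, -12]]
Observability matrix O = [C; CA] = [[4, 0], [8, -12]]
det(O) = 4·(-12) - 0·8 = -48 - 0 = -48
Since det(O) ≠ 0, rank(O) = 2 and the system is completely observable.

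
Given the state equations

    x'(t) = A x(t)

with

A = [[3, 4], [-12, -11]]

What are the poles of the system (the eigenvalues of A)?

det(sI - A) = s^2 - (tr A)s + det A, with tr A = 3 + (-11) = -8 and det A = 3·(-11) - 4·(-12) = -33 - (-48) = 15.
So p(s) = det(sI - A) = s^2 + 8s + 15.
Factor s^2 + 8s + 15: two numbers with sum -8 and product 15 are -3 and -5, so s^2 + 8s + 15 = (s + 3)(s + 5).
Hence p(s) = (s + 3) (s + 5), with roots -5, -3.
All eigenvalues have negative real part, so the system is asymptotically stable.

-5, -3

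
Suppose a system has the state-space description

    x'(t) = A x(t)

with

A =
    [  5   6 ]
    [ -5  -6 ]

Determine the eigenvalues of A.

-1, 0

det(sI - A) = s^2 - (tr A)s + det A, with tr A = 5 + (-6) = -1 and det A = 5·(-6) - 6·(-5) = -30 - (-30) = 0.
So p(s) = det(sI - A) = s^2 + s.
Factor s^2 + s: two numbers with sum -1 and product 0 are 0 and -1, so s^2 + s = s(s + 1).
Hence p(s) = s (s + 1), with roots -1, 0.
At least one eigenvalue has non-negative real part, so the system is not asymptotically stable.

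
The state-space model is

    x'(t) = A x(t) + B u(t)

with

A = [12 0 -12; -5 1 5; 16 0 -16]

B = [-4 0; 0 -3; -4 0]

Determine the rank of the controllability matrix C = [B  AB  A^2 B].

2

AB = [[0, 0], [0, -3], [0, 0]]
A^2B = [[0, 0], [0, -3], [0, 0]]
Controllability matrix C = [B  AB  A^2B] = [[-4, 0, 0, 0, 0, 0], [0, -3, 0, -3, 0, -3], [-4, 0, 0, 0, 0, 0]]
The rows r1, r2, r3 of C are linearly dependent: -r1 + r3 = 0 (check each entry), so rank(C) ≤ 2.
The 2×2 minor from rows 1, 2, columns 1, 2 is (-4)·(-3) - 0·0 = 12 - 0 = 12 ≠ 0, so rank(C) = 2.
rank(C) = 2 < n = 3, so the pair (A, B) is not completely controllable.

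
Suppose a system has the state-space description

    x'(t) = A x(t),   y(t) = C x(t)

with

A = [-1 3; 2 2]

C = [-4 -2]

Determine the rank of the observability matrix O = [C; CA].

CA = [[0, -16]]
Observability matrix O = [C; CA] = [[-4, -2], [0, -16]]
det(O) = (-4)·(-16) - (-2)·0 = 64 - 0 = 64 ≠ 0, so rank(O) = 2.
rank(O) = 2 = n, so the pair (A, C) is completely observable.

2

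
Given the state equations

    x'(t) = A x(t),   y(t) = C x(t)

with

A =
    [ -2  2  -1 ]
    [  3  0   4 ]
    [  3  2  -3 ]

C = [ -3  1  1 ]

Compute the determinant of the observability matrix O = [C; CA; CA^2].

CA = [[12, -4, 4]]
CA^2 = [[-24, 32, -40]]
Observability matrix O = [C; CA; CA^2] = [[-3, 1, 1], [12, -4, 4], [-24, 32, -40]]
Expanding along the first row, det(O) = (-3)·((-4)·(-40) - 4·32) - 1·(12·(-40) - 4·(-24)) + 1·(12·32 - (-4)·(-24)) = (-3)·32 - 1·(-384) + 1·288 = 576
Since det(O) ≠ 0, rank(O) = 3 and the system is completely observable.

576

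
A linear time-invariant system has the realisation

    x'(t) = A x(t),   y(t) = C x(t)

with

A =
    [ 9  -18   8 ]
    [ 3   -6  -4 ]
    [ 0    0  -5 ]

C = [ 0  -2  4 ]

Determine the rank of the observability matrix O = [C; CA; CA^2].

CA = [[-6, 12, -12]]
CA^2 = [[-18, 36, -36]]
Observability matrix O = [C; CA; CA^2] = [[0, -2, 4], [-6, 12, -12], [-18, 36, -36]]
The columns c1, c2, c3 of O are linearly dependent: 2·c1 + 2·c2 + c3 = 0 (check each entry), so rank(O) ≤ 2.
The 2×2 minor from rows 1, 2, columns 1, 2 is 0·12 - (-2)·(-6) = 0 - 12 = -12 ≠ 0, so rank(O) = 2.
rank(O) = 2 < n = 3, so the pair (A, C) is not completely observable.

2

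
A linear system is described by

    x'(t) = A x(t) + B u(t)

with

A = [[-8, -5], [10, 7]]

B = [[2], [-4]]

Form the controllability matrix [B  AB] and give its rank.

1

AB = [[4], [-8]]
Controllability matrix C = [B  AB] = [[2, 4], [-4, -8]]
Every column of C is a scalar multiple of column 1 = [2, -4] (multipliers 1, 2), so the columns span a one-dimensional space.
C ≠ 0, hence rank(C) = 1.
rank(C) = 1 < n = 2, so the pair (A, B) is not completely controllable.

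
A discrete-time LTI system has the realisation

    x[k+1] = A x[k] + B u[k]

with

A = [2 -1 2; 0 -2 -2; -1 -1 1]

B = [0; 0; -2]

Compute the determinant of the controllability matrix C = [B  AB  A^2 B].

AB = [[-4], [4], [-2]]
A^2B = [[-16], [-4], [-2]]
Controllability matrix C = [B  AB  A^2B] = [[0, -4, -16], [0, 4, -4], [-2, -2, -2]]
Expanding along the first row, det(C) = 0·(4·(-2) - (-4)·(-2)) - (-4)·(0·(-2) - (-4)·(-2)) + (-16)·(0·(-2) - 4·(-2)) = 0·(-16) - (-4)·(-8) + (-16)·8 = -160
Since det(C) ≠ 0, rank(C) = 3 and the system is completely controllable.

-160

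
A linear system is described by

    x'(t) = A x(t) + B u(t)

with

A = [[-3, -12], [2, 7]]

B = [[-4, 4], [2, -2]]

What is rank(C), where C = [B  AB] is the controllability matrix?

AB = [[-12, 12], [6, -6]]
Controllability matrix C = [B  AB] = [[-4, 4, -12, 12], [2, -2, 6, -6]]
Every column of C is a scalar multiple of column 1 = [-4, 2] (multipliers 1, -1, 3, -3), so the columns span a one-dimensional space.
C ≠ 0, hence rank(C) = 1.
rank(C) = 1 < n = 2, so the pair (A, B) is not completely controllable.

1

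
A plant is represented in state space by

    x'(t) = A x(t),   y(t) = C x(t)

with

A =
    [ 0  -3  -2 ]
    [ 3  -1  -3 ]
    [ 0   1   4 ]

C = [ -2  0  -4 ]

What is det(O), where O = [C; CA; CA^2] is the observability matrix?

CA = [[0, 2, -12]]
CA^2 = [[6, -14, -54]]
Observability matrix O = [C; CA; CA^2] = [[-2, 0, -4], [0, 2, -12], [6, -14, -54]]
Expanding along the first row, det(O) = (-2)·(2·(-54) - (-12)·(-14)) - 0·(0·(-54) - (-12)·6) + (-4)·(0·(-14) - 2·6) = (-2)·(-276) - 0·72 + (-4)·(-12) = 600
Since det(O) ≠ 0, rank(O) = 3 and the system is completely observable.

600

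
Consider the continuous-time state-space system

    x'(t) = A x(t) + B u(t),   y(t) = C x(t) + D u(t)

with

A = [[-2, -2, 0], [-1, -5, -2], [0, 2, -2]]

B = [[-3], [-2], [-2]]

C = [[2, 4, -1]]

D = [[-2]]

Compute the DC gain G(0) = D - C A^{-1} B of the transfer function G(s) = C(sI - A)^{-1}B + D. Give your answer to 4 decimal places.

-3.7500

G(0) = C(-A)^{-1}B + D = -C A^{-1} B + D.
det A = -24, so A^{-1} = (1/-24)·adj(A) = [[-7/12, 1/6, -1/6], [1/12, -1/6, 1/6], [1/12, -1/6, -1/3]]
A^{-1} B = [7/4, -1/4, 3/4]^T
C A^{-1} B = 7/4
G(0) = D - C A^{-1} B = -2 - (7/4) = -15/4 ≈ -3.7500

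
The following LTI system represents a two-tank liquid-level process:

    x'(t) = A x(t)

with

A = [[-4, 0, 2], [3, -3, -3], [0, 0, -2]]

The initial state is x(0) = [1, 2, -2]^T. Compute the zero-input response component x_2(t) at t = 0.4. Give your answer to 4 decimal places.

1.4961

det(sI - A) = s^3 - (tr A)s^2 + (M11 + M22 + M33)s - det A, where Mii is the 2×2 principal minor of A obtained by deleting row i and column i.
tr A = (-4) + (-3) + (-2) = -9; M11 = (-3)·(-2) - (-3)·0 = 6 - 0 = 6; M22 = (-4)·(-2) - 2·0 = 8 - 0 = 8; M33 = (-4)·(-3) - 0·3 = 12 - 0 = 12; sum of minors = 26.
det A = (-4)·((-3)·(-2) - (-3)·0) - 0·(3·(-2) - (-3)·0) + 2·(3·0 - (-3)·0) = (-4)·6 - 0·(-6) + 2·0 = -24.
So p(s) = det(sI - A) = s^3 + 9s^2 + 26s + 24.
Rational-root test: any integer root divides 24. Testing small divisors, s = -2 works: p(-2) = -8 + 36 + (-52) + 24 = 0, so (s + 2) is a factor.
Dividing, p(s) = (s + 2)(s^2 + 7s + 12).
Factor s^2 + 7s + 12: two numbers with sum -7 and product 12 are -3 and -4, so s^2 + 7s + 12 = (s + 3)(s + 4).
Hence p(s) = (s + 2) (s + 3) (s + 4), with roots -4, -3, -2.
The eigenvalues -4, -3, -2 are distinct and real, so A is diagonalisable and x(t) = e^{At} x(0) = V diag(e^{λ_i t}) V^{-1} x(0), where the columns of V are the eigenvectors.
λ = -4: A - (-4)I = [[0, 0, 2], [3, 1, -3], [0, 0, 2]]. v must be orthogonal to every row; (row 1) × (row 2) = [-2, 6, 0], so take v_1 = [1, -3, 0]^T.
λ = -3: A - (-3)I = [[-1, 0, 2], [3, 0, -3], [0, 0, 1]]. v must be orthogonal to every row; (row 1) × (row 2) = [0, 3, 0], so take v_2 = [0, 1, 0]^T.
λ = -2: A - (-2)I = [[-2, 0, 2], [3, -1, -3], [0, 0, 0]]. v must be orthogonal to every row; (row 1) × (row 2) = [2, 0, 2], so take v_3 = [1, 0, 1]^T.
V = [v_1 v_2 v_3] = [[1, 0, 1], [-3, 1, 0], [0, 0, 1]] has det V = 1, so V^{-1} = adj(V)/det V = [[1, 0, -1], [3, 1, -3], [0, 0, 1]].
Modal coordinates z(0) = V^{-1} x(0): 1·1 + 0·2 + (-1)·(-2) = 3; 3·1 + 1·2 + (-3)·(-2) = 11; 0·1 + 0·2 + 1·(-2) = -2; so z(0) = [3, 11, -2]^T.
x_2(t) = Σ_i (v_i)_2 · z_i(0) · e^{λ_i t} (row 2 of V times the modal terms).
x_2(0.4) = (-3)·3·e^{-4·0.4} + 1·11·e^{-3·0.4} + 0·(-2)·e^{-2·0.4} = (-9)·0.201897 + 11·0.301194 + 0·0.449329 = 1.4961.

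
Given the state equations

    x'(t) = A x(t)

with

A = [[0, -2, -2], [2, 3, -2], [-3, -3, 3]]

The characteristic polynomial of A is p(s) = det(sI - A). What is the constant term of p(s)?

Expand det(sI - A) for the 3×3 matrix.
p(s) = s^3 - 6s^2 + s + 6.
(Check: constant term = det(-A) = (-1)^3 det A = 6; coefficient of s^2 = -tr A = -6.)
The constant term is 6.

6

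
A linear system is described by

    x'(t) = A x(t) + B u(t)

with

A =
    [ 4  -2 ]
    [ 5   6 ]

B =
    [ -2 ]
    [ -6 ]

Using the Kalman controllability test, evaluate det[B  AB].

AB = [[4], [-46]]
Controllability matrix C = [B  AB] = [[-2, 4], [-6, -46]]
det(C) = (-2)·(-46) - 4·(-6) = 92 - (-24) = 116
Since det(C) ≠ 0, rank(C) = 2 and the system is completely controllable.

116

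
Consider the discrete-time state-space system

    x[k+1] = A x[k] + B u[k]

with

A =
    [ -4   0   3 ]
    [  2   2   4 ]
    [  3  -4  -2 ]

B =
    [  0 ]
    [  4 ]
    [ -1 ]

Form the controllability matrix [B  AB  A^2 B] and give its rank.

AB = [[-3], [4], [-14]]
A^2B = [[-30], [-54], [3]]
Controllability matrix C = [B  AB  A^2B] = [[0, -3, -30], [4, 4, -54], [-1, -14, 3]]
det(C) = 0·(4·3 - (-54)·(-14)) - (-3)·(4·3 - (-54)·(-1)) + (-30)·(4·(-14) - 4·(-1)) = 0·(-744) - (-3)·(-42) + (-30)·(-52) = 1434 ≠ 0, so rank(C) = 3.
rank(C) = 3 = n, so the pair (A, B) is completely controllable.

3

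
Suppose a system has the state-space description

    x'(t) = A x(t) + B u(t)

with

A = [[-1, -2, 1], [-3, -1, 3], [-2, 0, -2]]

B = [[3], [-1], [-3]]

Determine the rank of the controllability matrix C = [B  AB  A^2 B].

3

AB = [[-4], [-17], [0]]
A^2B = [[38], [29], [8]]
Controllability matrix C = [B  AB  A^2B] = [[3, -4, 38], [-1, -17, 29], [-3, 0, 8]]
det(C) = 3·((-17)·8 - 29·0) - (-4)·((-1)·8 - 29·(-3)) + 38·((-1)·0 - (-17)·(-3)) = 3·(-136) - (-4)·79 + 38·(-51) = -2030 ≠ 0, so rank(C) = 3.
rank(C) = 3 = n, so the pair (A, B) is completely controllable.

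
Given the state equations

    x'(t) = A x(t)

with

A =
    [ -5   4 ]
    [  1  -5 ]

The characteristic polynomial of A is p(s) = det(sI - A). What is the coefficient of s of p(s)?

For a 2×2 matrix, det(sI - A) = s^2 - (tr A)s + det A.
tr A = -10, det A = 21.
So p(s) = s^2 + 10s + 21.
The coefficient of s is 10.

10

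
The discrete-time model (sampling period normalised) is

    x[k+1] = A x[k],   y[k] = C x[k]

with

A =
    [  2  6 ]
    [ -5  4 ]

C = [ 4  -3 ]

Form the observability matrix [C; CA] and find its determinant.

117

CA = [[23, 12]]
Observability matrix O = [C; CA] = [[4, -3], [23, 12]]
det(O) = 4·12 - (-3)·23 = 48 - (-69) = 117
Since det(O) ≠ 0, rank(O) = 2 and the system is completely observable.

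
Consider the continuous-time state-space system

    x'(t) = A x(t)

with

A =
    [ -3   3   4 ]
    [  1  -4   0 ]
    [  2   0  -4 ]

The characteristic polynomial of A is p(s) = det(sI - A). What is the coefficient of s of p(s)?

Expand det(sI - A) for the 3×3 matrix.
p(s) = s^3 + 11s^2 + 29s + 4.
(Check: constant term = det(-A) = (-1)^3 det A = 4; coefficient of s^2 = -tr A = 11.)
The coefficient of s is 29.

29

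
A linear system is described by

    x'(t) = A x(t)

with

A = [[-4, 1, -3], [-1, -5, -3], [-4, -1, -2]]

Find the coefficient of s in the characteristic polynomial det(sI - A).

24

Expand det(sI - A) for the 3×3 matrix.
p(s) = s^3 + 11s^2 + 24s - 39.
(Check: constant term = det(-A) = (-1)^3 det A = -39; coefficient of s^2 = -tr A = 11.)
The coefficient of s is 24.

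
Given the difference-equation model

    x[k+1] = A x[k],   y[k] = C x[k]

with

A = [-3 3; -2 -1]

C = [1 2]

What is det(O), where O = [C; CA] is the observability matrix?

CA = [[-7, 1]]
Observability matrix O = [C; CA] = [[1, 2], [-7, 1]]
det(O) = 1·1 - 2·(-7) = 1 - (-14) = 15
Since det(O) ≠ 0, rank(O) = 2 and the system is completely observable.

15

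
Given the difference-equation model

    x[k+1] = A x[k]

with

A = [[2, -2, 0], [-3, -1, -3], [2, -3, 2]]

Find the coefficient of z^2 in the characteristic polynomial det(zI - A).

Expand det(zI - A) for the 3×3 matrix.
p(z) = z^3 - 3z^2 - 15z + 22.
(Check: constant term = det(-A) = (-1)^3 det A = 22; coefficient of z^2 = -tr A = -3.)
The coefficient of z^2 is -3.

-3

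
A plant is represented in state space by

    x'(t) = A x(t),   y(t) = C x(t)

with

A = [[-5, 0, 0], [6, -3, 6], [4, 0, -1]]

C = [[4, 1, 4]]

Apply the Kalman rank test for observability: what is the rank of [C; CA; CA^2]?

2

CA = [[2, -3, 2]]
CA^2 = [[-20, 9, -20]]
Observability matrix O = [C; CA; CA^2] = [[4, 1, 4], [2, -3, 2], [-20, 9, -20]]
The columns c1, c2, c3 of O are linearly dependent: -c1 + c3 = 0 (check each entry), so rank(O) ≤ 2.
The 2×2 minor from rows 1, 2, columns 1, 2 is 4·(-3) - 1·2 = -12 - 2 = -14 ≠ 0, so rank(O) = 2.
rank(O) = 2 < n = 3, so the pair (A, C) is not completely observable.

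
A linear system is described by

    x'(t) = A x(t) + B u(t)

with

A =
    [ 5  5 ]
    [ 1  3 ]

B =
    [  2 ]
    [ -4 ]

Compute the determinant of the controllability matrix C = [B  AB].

AB = [[-10], [-10]]
Controllability matrix C = [B  AB] = [[2, -10], [-4, -10]]
det(C) = 2·(-10) - (-10)·(-4) = -20 - 40 = -60
Since det(C) ≠ 0, rank(C) = 2 and the system is completely controllable.

-60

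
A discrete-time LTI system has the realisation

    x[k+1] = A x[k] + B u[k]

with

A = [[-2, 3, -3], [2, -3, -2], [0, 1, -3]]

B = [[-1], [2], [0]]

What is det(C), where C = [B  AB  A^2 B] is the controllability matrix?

0

AB = [[8], [-8], [2]]
A^2B = [[-46], [36], [-14]]
Controllability matrix C = [B  AB  A^2B] = [[-1, 8, -46], [2, -8, 36], [0, 2, -14]]
Expanding along the first row, det(C) = (-1)·((-8)·(-14) - 36·2) - 8·(2·(-14) - 36·0) + (-46)·(2·2 - (-8)·0) = (-1)·40 - 8·(-28) + (-46)·4 = 0
Since det(C) = 0, rank(C) < 3 and the system is not completely controllable.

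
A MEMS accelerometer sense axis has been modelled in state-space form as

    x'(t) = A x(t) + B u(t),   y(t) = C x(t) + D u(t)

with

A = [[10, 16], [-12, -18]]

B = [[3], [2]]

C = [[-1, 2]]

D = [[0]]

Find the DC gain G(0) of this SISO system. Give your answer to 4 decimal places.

G(0) = C(-A)^{-1}B + D = -C A^{-1} B + D.
det A = 12, so A^{-1} = (1/12)·adj(A) = [[-3/2, -4/3], [1, 5/6]]
A^{-1} B = [-43/6, 14/3]^T
C A^{-1} B = 33/2
G(0) = D - C A^{-1} B = 0 - (33/2) = -33/2 ≈ -16.5000

-16.5000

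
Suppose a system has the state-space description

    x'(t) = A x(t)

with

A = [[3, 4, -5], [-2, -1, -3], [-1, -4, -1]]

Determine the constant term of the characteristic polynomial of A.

64

Expand det(sI - A) for the 3×3 matrix.
p(s) = s^3 - s^2 - 14s + 64.
(Check: constant term = det(-A) = (-1)^3 det A = 64; coefficient of s^2 = -tr A = -1.)
The constant term is 64.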